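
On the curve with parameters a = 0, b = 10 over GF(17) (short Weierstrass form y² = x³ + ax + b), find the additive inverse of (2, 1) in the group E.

(2, 16)

-(2, 1) = (2, -1 mod 17) = (2, 16).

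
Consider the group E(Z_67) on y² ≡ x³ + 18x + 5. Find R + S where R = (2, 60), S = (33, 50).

(2, 60) + (33, 50). λ = (50 - 60)/(33 - 2) ≡ 57/31 mod 67. 31⁻¹ ≡ 13 (mod 67), so λ ≡ 4.
  x = λ² - 2 - 33 = 16 - 35 ≡ 48; y = λ·(2 - 48) - 60 ≡ 24. → (48, 24)

(48, 24)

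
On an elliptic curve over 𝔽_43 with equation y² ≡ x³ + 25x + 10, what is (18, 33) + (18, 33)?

tangent at (18, 33): λ = (3·18² + 25)/(2·33) ≡ 8/23. 23⁻¹ ≡ 15 (mod 43) since 23·15 = 345 ≡ 1, so λ ≡ 8·15 ≡ 34.
  x = λ² - 18 - 18 = 1156 - 36 ≡ 2; y = λ·(18 - 2) - 33 ≡ 38. → (2, 38)

(2, 38)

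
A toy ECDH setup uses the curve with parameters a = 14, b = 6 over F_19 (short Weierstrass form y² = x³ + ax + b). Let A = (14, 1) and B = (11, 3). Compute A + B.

(14, 1) + (11, 3). λ = (3 - 1)/(11 - 14) ≡ 2/16 mod 19. 16⁻¹ ≡ 6 (mod 19) since 16·6 = 96 ≡ 1, so λ ≡ 12.
  x = λ² - 14 - 11 = 144 - 25 ≡ 5; y = λ·(14 - 5) - 1 ≡ 12. → (5, 12)

(5, 12)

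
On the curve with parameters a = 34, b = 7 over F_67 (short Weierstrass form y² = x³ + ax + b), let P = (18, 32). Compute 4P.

Double-and-add on 4 = (100)₂. Start with P = (18, 32) for the leading 1-bit.
double: tangent at (18, 32): λ = (3·18² + 34)/(2·32) ≡ 1/64. 64⁻¹ ≡ 22 (mod 67), so λ ≡ 1·22 ≡ 22.
  x = λ² - 18 - 18 = 484 - 36 ≡ 46; y = λ·(18 - 46) - 32 ≡ 22. → (46, 22)
double: tangent at (46, 22): λ = (3·46² + 34)/(2·22) ≡ 17/44. 44⁻¹ ≡ 32 (mod 67), so λ ≡ 17·32 ≡ 8.
  x = λ² - 46 - 46 = 64 - 92 ≡ 39; y = λ·(46 - 39) - 22 ≡ 34. → (39, 34)

(39, 34)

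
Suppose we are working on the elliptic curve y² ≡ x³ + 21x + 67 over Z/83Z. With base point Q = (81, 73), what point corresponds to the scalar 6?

(36, 70)

Double-and-add on 6 = (110)₂. Start with Q = (81, 73) for the leading 1-bit.
double: tangent at (81, 73): λ = (3·81² + 21)/(2·73) ≡ 33/63. 63⁻¹ ≡ 29 (mod 83), so λ ≡ 33·29 ≡ 44.
  x = λ² - 81 - 81 = 1936 - 162 ≡ 31; y = λ·(81 - 31) - 73 ≡ 52. → (31, 52)
add Q: (31, 52) + (81, 73). λ = (73 - 52)/(81 - 31) ≡ 21/50 mod 83. 50⁻¹ ≡ 5 (mod 83), so λ ≡ 22.
  x = λ² - 31 - 81 = 484 - 112 ≡ 40; y = λ·(31 - 40) - 52 ≡ 82. → (40, 82)
double: tangent at (40, 82): λ = (3·40² + 21)/(2·82) ≡ 7/81. 81⁻¹ ≡ 41 (mod 83), so λ ≡ 7·41 ≡ 38.
  x = λ² - 40 - 40 = 1444 - 80 ≡ 36; y = λ·(40 - 36) - 82 ≡ 70. → (36, 70)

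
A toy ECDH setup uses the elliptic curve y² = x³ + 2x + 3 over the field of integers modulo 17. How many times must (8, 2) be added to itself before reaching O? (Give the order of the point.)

11

2P: tangent at (8, 2): λ = (3·8² + 2)/(2·2) ≡ 7/4. 4⁻¹ ≡ 13 (mod 17), so λ ≡ 7·13 ≡ 6.
  x = λ² - 8 - 8 = 36 - 16 ≡ 3; y = λ·(8 - 3) - 2 ≡ 11. → (3, 11)
3P: (3, 11) + (8, 2). λ = (2 - 11)/(8 - 3) ≡ 8/5 mod 17. 5⁻¹ ≡ 7 (mod 17) since 5·7 = 35 ≡ 1, so λ ≡ 5.
  x = λ² - 3 - 8 = 25 - 11 ≡ 14; y = λ·(3 - 14) - 11 ≡ 2. → (14, 2)
4P: (14, 2) + (8, 2). λ = (2 - 2)/(8 - 14) ≡ 0/11 mod 17. 11⁻¹ ≡ 14 (mod 17), so λ ≡ 0.
  x = λ² - 14 - 8 = 0 - 22 ≡ 12; y = λ·(14 - 12) - 2 ≡ 15. → (12, 15)
5P: (12, 15) + (8, 2). λ = (2 - 15)/(8 - 12) ≡ 4/13 mod 17. 13⁻¹ ≡ 4 (mod 17), so λ ≡ 16.
  x = λ² - 12 - 8 = 256 - 20 ≡ 15; y = λ·(12 - 15) - 15 ≡ 5. → (15, 5)
6P: (15, 5) + (8, 2). λ = (2 - 5)/(8 - 15) ≡ 14/10 mod 17. 10⁻¹ ≡ 12 (mod 17), so λ ≡ 15.
  x = λ² - 15 - 8 = 225 - 23 ≡ 15; y = λ·(15 - 15) - 5 ≡ 12. → (15, 12)
7P: (15, 12) + (8, 2). λ = (2 - 12)/(8 - 15) ≡ 7/10 mod 17. 10⁻¹ ≡ 12 (mod 17) since 10·12 = 120 ≡ 1, so λ ≡ 16.
  x = λ² - 15 - 8 = 256 - 23 ≡ 12; y = λ·(15 - 12) - 12 ≡ 2. → (12, 2)
8P: (12, 2) + (8, 2). λ = (2 - 2)/(8 - 12) ≡ 0/13 mod 17. 13⁻¹ ≡ 4 (mod 17), so λ ≡ 0.
  x = λ² - 12 - 8 = 0 - 20 ≡ 14; y = λ·(12 - 14) - 2 ≡ 15. → (14, 15)
9P: (14, 15) + (8, 2). λ = (2 - 15)/(8 - 14) ≡ 4/11 mod 17. 11⁻¹ ≡ 14 (mod 17), so λ ≡ 5.
  x = λ² - 14 - 8 = 25 - 22 ≡ 3; y = λ·(14 - 3) - 15 ≡ 6. → (3, 6)
10P: (3, 6) + (8, 2). λ = (2 - 6)/(8 - 3) ≡ 13/5 mod 17. 5⁻¹ ≡ 7 (mod 17), so λ ≡ 6.
  x = λ² - 3 - 8 = 36 - 11 ≡ 8; y = λ·(3 - 8) - 6 ≡ 15. → (8, 15)
11P: (8, 15) + (8, 2): same x and y₁ ≡ -y₂, so the sum is O.
11P = O, so the order is 11.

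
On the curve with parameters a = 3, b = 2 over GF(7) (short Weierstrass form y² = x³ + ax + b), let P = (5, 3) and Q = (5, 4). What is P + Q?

O

The two points share x = 5 and their y-coordinates satisfy 3 + 4 ≡ 0 (mod 7), so they are inverses. Their sum is O.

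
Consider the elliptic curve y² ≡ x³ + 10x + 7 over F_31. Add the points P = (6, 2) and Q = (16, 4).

(6, 2) + (16, 4). λ = (4 - 2)/(16 - 6) ≡ 2/10 mod 31. 10⁻¹ ≡ 28 (mod 31) since 10·28 = 280 ≡ 1, so λ ≡ 25.
  x = λ² - 6 - 16 = 625 - 22 ≡ 14; y = λ·(6 - 14) - 2 ≡ 15. → (14, 15)

(14, 15)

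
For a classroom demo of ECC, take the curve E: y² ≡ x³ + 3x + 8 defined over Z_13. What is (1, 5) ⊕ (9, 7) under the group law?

(1, 5) + (9, 7). λ = (7 - 5)/(9 - 1) ≡ 2/8 mod 13. 8⁻¹ ≡ 5 (mod 13) since 8·5 = 40 ≡ 1, so λ ≡ 10.
  x = λ² - 1 - 9 = 100 - 10 ≡ 12; y = λ·(1 - 12) - 5 ≡ 2. → (12, 2)

(12, 2)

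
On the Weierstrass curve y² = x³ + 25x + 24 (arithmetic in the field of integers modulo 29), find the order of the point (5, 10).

2P: tangent at (5, 10): λ = (3·5² + 25)/(2·10) ≡ 13/20. 20⁻¹ ≡ 16 (mod 29) since 20·16 = 320 ≡ 1, so λ ≡ 13·16 ≡ 5.
  x = λ² - 5 - 5 = 25 - 10 ≡ 15; y = λ·(5 - 15) - 10 ≡ 27. → (15, 27)
3P: (15, 27) + (5, 10). λ = (10 - 27)/(5 - 15) ≡ 12/19 mod 29. 19⁻¹ ≡ 26 (mod 29) since 19·26 = 494 ≡ 1, so λ ≡ 22.
  x = λ² - 15 - 5 = 484 - 20 ≡ 0; y = λ·(15 - 0) - 27 ≡ 13. → (0, 13)
4P: (0, 13) + (5, 10). λ = (10 - 13)/(5 - 0) ≡ 26/5 mod 29. 5⁻¹ ≡ 6 (mod 29) since 5·6 = 30 ≡ 1, so λ ≡ 11.
  x = λ² - 0 - 5 = 121 - 5 ≡ 0; y = λ·(0 - 0) - 13 ≡ 16. → (0, 16)
5P: (0, 16) + (5, 10). λ = (10 - 16)/(5 - 0) ≡ 23/5 mod 29. 5⁻¹ ≡ 6 (mod 29) since 5·6 = 30 ≡ 1, so λ ≡ 22.
  x = λ² - 0 - 5 = 484 - 5 ≡ 15; y = λ·(0 - 15) - 16 ≡ 2. → (15, 2)
6P: (15, 2) + (5, 10). λ = (10 - 2)/(5 - 15) ≡ 8/19 mod 29. 19⁻¹ ≡ 26 (mod 29) since 19·26 = 494 ≡ 1, so λ ≡ 5.
  x = λ² - 15 - 5 = 25 - 20 ≡ 5; y = λ·(15 - 5) - 2 ≡ 19. → (5, 19)
7P: (5, 19) + (5, 10): same x and y₁ ≡ -y₂, so the sum is O.
7P = O, so the order is 7.

7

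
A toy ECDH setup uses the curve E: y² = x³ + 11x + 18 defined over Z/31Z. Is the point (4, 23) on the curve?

y² = 23² ≡ 2; x³ + 11x + 18 = 126 ≡ 2 (mod 31). 2 = 2.

yes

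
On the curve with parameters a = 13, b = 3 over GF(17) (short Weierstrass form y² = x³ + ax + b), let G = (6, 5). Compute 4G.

Repeated addition: build up to 4G.
2G: tangent at (6, 5): λ = (3·6² + 13)/(2·5) ≡ 2/10. 10⁻¹ ≡ 12 (mod 17), so λ ≡ 2·12 ≡ 7.
  x = λ² - 6 - 6 = 49 - 12 ≡ 3; y = λ·(6 - 3) - 5 ≡ 16. → (3, 16)
3G: (3, 16) + (6, 5). λ = (5 - 16)/(6 - 3) ≡ 6/3 mod 17. 3⁻¹ ≡ 6 (mod 17), so λ ≡ 2.
  x = λ² - 3 - 6 = 4 - 9 ≡ 12; y = λ·(3 - 12) - 16 ≡ 0. → (12, 0)
4G: (12, 0) + (6, 5). λ = (5 - 0)/(6 - 12) ≡ 5/11 mod 17. 11⁻¹ ≡ 14 (mod 17), so λ ≡ 2.
  x = λ² - 12 - 6 = 4 - 18 ≡ 3; y = λ·(12 - 3) - 0 ≡ 1. → (3, 1)

(3, 1)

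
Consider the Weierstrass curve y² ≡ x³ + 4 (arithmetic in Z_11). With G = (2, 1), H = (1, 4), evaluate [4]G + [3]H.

First 4G:
Double-and-add on 4 = (100)₂. Start with G = (2, 1) for the leading 1-bit.
double: tangent at (2, 1): λ = (3·2² + 0)/(2·1) ≡ 1/2. 2⁻¹ ≡ 6 (mod 11) since 2·6 = 12 ≡ 1, so λ ≡ 1·6 ≡ 6.
  x = λ² - 2 - 2 = 36 - 4 ≡ 10; y = λ·(2 - 10) - 1 ≡ 6. → (10, 6)
double: tangent at (10, 6): λ = (3·10² + 0)/(2·6) ≡ 3/1. 1⁻¹ ≡ 1 (mod 11), so λ ≡ 3·1 ≡ 3.
  x = λ² - 10 - 10 = 9 - 20 ≡ 0; y = λ·(10 - 0) - 6 ≡ 2. → (0, 2)
4G = (0, 2).
Next 3H:
Repeated addition: build up to 3H.
2H: tangent at (1, 4): λ = (3·1² + 0)/(2·4) ≡ 3/8. 8⁻¹ ≡ 7 (mod 11), so λ ≡ 3·7 ≡ 10.
  x = λ² - 1 - 1 = 100 - 2 ≡ 10; y = λ·(1 - 10) - 4 ≡ 5. → (10, 5)
3H: (10, 5) + (1, 4). λ = (4 - 5)/(1 - 10) ≡ 10/2 mod 11. 2⁻¹ ≡ 6 (mod 11), so λ ≡ 5.
  x = λ² - 10 - 1 = 25 - 11 ≡ 3; y = λ·(10 - 3) - 5 ≡ 8. → (3, 8)
3H = (3, 8).
Finally 4G + 3H:
(0, 2) + (3, 8). λ = (8 - 2)/(3 - 0) ≡ 6/3 mod 11. 3⁻¹ ≡ 4 (mod 11), so λ ≡ 2.
  x = λ² - 0 - 3 = 4 - 3 ≡ 1; y = λ·(0 - 1) - 2 ≡ 7. → (1, 7)

(1, 7)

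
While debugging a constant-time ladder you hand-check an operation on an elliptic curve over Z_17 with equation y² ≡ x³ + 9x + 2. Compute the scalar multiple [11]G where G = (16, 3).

(16, 14)

Double-and-add on 11 = (1011)₂. Start with G = (16, 3) for the leading 1-bit.
double: tangent at (16, 3): λ = (3·16² + 9)/(2·3) ≡ 12/6. 6⁻¹ ≡ 3 (mod 17), so λ ≡ 12·3 ≡ 2.
  x = λ² - 16 - 16 = 4 - 32 ≡ 6; y = λ·(16 - 6) - 3 ≡ 0. → (6, 0)
double: (6, 0) + (6, 0): same x and y₁ ≡ -y₂, so the sum is O.
add G: O + (16, 3) = (16, 3) (identity).
double: tangent at (16, 3): λ = (3·16² + 9)/(2·3) ≡ 12/6. 6⁻¹ ≡ 3 (mod 17), so λ ≡ 12·3 ≡ 2.
  x = λ² - 16 - 16 = 4 - 32 ≡ 6; y = λ·(16 - 6) - 3 ≡ 0. → (6, 0)
add G: (6, 0) + (16, 3). λ = (3 - 0)/(16 - 6) ≡ 3/10 mod 17. 10⁻¹ ≡ 12 (mod 17), so λ ≡ 2.
  x = λ² - 6 - 16 = 4 - 22 ≡ 16; y = λ·(6 - 16) - 0 ≡ 14. → (16, 14)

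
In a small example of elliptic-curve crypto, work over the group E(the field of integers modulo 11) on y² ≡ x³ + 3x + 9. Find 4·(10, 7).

(2, 1)

Write G = (10, 7).
Repeated addition: build up to 4G.
2G: tangent at (10, 7): λ = (3·10² + 3)/(2·7) ≡ 6/3. 3⁻¹ ≡ 4 (mod 11), so λ ≡ 6·4 ≡ 2.
  x = λ² - 10 - 10 = 4 - 20 ≡ 6; y = λ·(10 - 6) - 7 ≡ 1. → (6, 1)
3G: (6, 1) + (10, 7). λ = (7 - 1)/(10 - 6) ≡ 6/4 mod 11. 4⁻¹ ≡ 3 (mod 11), so λ ≡ 7.
  x = λ² - 6 - 10 = 49 - 16 ≡ 0; y = λ·(6 - 0) - 1 ≡ 8. → (0, 8)
4G: (0, 8) + (10, 7). λ = (7 - 8)/(10 - 0) ≡ 10/10 mod 11. 10⁻¹ ≡ 10 (mod 11), so λ ≡ 1.
  x = λ² - 0 - 10 = 1 - 10 ≡ 2; y = λ·(0 - 2) - 8 ≡ 1. → (2, 1)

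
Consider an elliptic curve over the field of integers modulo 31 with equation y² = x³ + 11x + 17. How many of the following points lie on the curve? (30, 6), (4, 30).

2

(30, 6): 6² ≡ 5, rhs ≡ 5 → on.
(4, 30): 30² ≡ 1, rhs ≡ 1 → on.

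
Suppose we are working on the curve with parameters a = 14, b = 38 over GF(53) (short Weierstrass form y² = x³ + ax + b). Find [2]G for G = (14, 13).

(38, 51)

tangent at (14, 13): λ = (3·14² + 14)/(2·13) ≡ 19/26. 26⁻¹ ≡ 51 (mod 53), so λ ≡ 19·51 ≡ 15.
  x = λ² - 14 - 14 = 225 - 28 ≡ 38; y = λ·(14 - 38) - 13 ≡ 51. → (38, 51)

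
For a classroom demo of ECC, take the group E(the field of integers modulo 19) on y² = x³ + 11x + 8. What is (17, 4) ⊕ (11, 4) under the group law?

(17, 4) + (11, 4). λ = (4 - 4)/(11 - 17) ≡ 0/13 mod 19. 13⁻¹ ≡ 3 (mod 19), so λ ≡ 0.
  x = λ² - 17 - 11 = 0 - 28 ≡ 10; y = λ·(17 - 10) - 4 ≡ 15. → (10, 15)

(10, 15)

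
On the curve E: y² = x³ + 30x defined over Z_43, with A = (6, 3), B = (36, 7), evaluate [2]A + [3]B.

(1, 17)

First 2A:
Repeated addition: build up to 2A.
2A: tangent at (6, 3): λ = (3·6² + 30)/(2·3) ≡ 9/6. 6⁻¹ ≡ 36 (mod 43) since 6·36 = 216 ≡ 1, so λ ≡ 9·36 ≡ 23.
  x = λ² - 6 - 6 = 529 - 12 ≡ 1; y = λ·(6 - 1) - 3 ≡ 26. → (1, 26)
2A = (1, 26).
Next 3B:
Repeated addition: build up to 3B.
2B: tangent at (36, 7): λ = (3·36² + 30)/(2·7) ≡ 5/14. 14⁻¹ ≡ 40 (mod 43), so λ ≡ 5·40 ≡ 28.
  x = λ² - 36 - 36 = 784 - 72 ≡ 24; y = λ·(36 - 24) - 7 ≡ 28. → (24, 28)
3B: (24, 28) + (36, 7). λ = (7 - 28)/(36 - 24) ≡ 22/12 mod 43. 12⁻¹ ≡ 18 (mod 43), so λ ≡ 9.
  x = λ² - 24 - 36 = 81 - 60 ≡ 21; y = λ·(24 - 21) - 28 ≡ 42. → (21, 42)
3B = (21, 42).
Finally 2A + 3B:
(1, 26) + (21, 42). λ = (42 - 26)/(21 - 1) ≡ 16/20 mod 43. 20⁻¹ ≡ 28 (mod 43) since 20·28 = 560 ≡ 1, so λ ≡ 18.
  x = λ² - 1 - 21 = 324 - 22 ≡ 1; y = λ·(1 - 1) - 26 ≡ 17. → (1, 17)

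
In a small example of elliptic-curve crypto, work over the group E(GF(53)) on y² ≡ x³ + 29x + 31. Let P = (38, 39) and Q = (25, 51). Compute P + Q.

(15, 5)

(38, 39) + (25, 51). λ = (51 - 39)/(25 - 38) ≡ 12/40 mod 53. 40⁻¹ ≡ 4 (mod 53) since 40·4 = 160 ≡ 1, so λ ≡ 48.
  x = λ² - 38 - 25 = 2304 - 63 ≡ 15; y = λ·(38 - 15) - 39 ≡ 5. → (15, 5)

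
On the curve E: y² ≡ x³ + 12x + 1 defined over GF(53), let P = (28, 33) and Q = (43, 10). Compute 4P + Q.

(9, 19)

First 4P:
Repeated addition: build up to 4P.
2P: tangent at (28, 33): λ = (3·28² + 12)/(2·33) ≡ 32/13. 13⁻¹ ≡ 49 (mod 53), so λ ≡ 32·49 ≡ 31.
  x = λ² - 28 - 28 = 961 - 56 ≡ 4; y = λ·(28 - 4) - 33 ≡ 22. → (4, 22)
3P: (4, 22) + (28, 33). λ = (33 - 22)/(28 - 4) ≡ 11/24 mod 53. 24⁻¹ ≡ 42 (mod 53) since 24·42 = 1008 ≡ 1, so λ ≡ 38.
  x = λ² - 4 - 28 = 1444 - 32 ≡ 34; y = λ·(4 - 34) - 22 ≡ 4. → (34, 4)
4P: (34, 4) + (28, 33). λ = (33 - 4)/(28 - 34) ≡ 29/47 mod 53. 47⁻¹ ≡ 44 (mod 53) since 47·44 = 2068 ≡ 1, so λ ≡ 4.
  x = λ² - 34 - 28 = 16 - 62 ≡ 7; y = λ·(34 - 7) - 4 ≡ 51. → (7, 51)
4P = (7, 51).
Finally 4P + Q:
(7, 51) + (43, 10). λ = (10 - 51)/(43 - 7) ≡ 12/36 mod 53. 36⁻¹ ≡ 28 (mod 53), so λ ≡ 18.
  x = λ² - 7 - 43 = 324 - 50 ≡ 9; y = λ·(7 - 9) - 51 ≡ 19. → (9, 19)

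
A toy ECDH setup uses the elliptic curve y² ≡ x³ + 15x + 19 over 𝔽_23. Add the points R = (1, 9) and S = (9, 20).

(1, 9) + (9, 20). λ = (20 - 9)/(9 - 1) ≡ 11/8 mod 23. 8⁻¹ ≡ 3 (mod 23), so λ ≡ 10.
  x = λ² - 1 - 9 = 100 - 10 ≡ 21; y = λ·(1 - 21) - 9 ≡ 21. → (21, 21)

(21, 21)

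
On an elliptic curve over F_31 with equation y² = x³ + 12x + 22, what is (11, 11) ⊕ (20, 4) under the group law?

(11, 11) + (20, 4). λ = (4 - 11)/(20 - 11) ≡ 24/9 mod 31. 9⁻¹ ≡ 7 (mod 31), so λ ≡ 13.
  x = λ² - 11 - 20 = 169 - 31 ≡ 14; y = λ·(11 - 14) - 11 ≡ 12. → (14, 12)

(14, 12)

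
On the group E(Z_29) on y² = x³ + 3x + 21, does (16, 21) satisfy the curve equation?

y² = 21² ≡ 6; x³ + 3x + 21 = 4165 ≡ 18 (mod 29). 6 ≠ 18.

no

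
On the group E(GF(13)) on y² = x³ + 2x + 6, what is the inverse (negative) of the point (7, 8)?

(7, 5)

-(7, 8) = (7, -8 mod 13) = (7, 5).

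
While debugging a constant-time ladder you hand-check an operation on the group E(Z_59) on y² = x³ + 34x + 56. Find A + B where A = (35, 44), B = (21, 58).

(4, 43)

(35, 44) + (21, 58). λ = (58 - 44)/(21 - 35) ≡ 14/45 mod 59. 45⁻¹ ≡ 21 (mod 59), so λ ≡ 58.
  x = λ² - 35 - 21 = 3364 - 56 ≡ 4; y = λ·(35 - 4) - 44 ≡ 43. → (4, 43)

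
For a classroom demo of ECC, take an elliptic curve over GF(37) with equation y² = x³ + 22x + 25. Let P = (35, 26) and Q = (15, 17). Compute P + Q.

(35, 26) + (15, 17). λ = (17 - 26)/(15 - 35) ≡ 28/17 mod 37. 17⁻¹ ≡ 24 (mod 37) since 17·24 = 408 ≡ 1, so λ ≡ 6.
  x = λ² - 35 - 15 = 36 - 50 ≡ 23; y = λ·(35 - 23) - 26 ≡ 9. → (23, 9)

(23, 9)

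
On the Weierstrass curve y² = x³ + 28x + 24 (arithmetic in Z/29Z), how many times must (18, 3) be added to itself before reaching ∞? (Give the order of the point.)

2P: tangent at (18, 3): λ = (3·18² + 28)/(2·3) ≡ 14/6. 6⁻¹ ≡ 5 (mod 29) since 6·5 = 30 ≡ 1, so λ ≡ 14·5 ≡ 12.
  x = λ² - 18 - 18 = 144 - 36 ≡ 21; y = λ·(18 - 21) - 3 ≡ 19. → (21, 19)
3P: (21, 19) + (18, 3). λ = (3 - 19)/(18 - 21) ≡ 13/26 mod 29. 26⁻¹ ≡ 19 (mod 29) since 26·19 = 494 ≡ 1, so λ ≡ 15.
  x = λ² - 21 - 18 = 225 - 39 ≡ 12; y = λ·(21 - 12) - 19 ≡ 0. → (12, 0)
4P: (12, 0) + (18, 3). λ = (3 - 0)/(18 - 12) ≡ 3/6 mod 29. 6⁻¹ ≡ 5 (mod 29), so λ ≡ 15.
  x = λ² - 12 - 18 = 225 - 30 ≡ 21; y = λ·(12 - 21) - 0 ≡ 10. → (21, 10)
5P: (21, 10) + (18, 3). λ = (3 - 10)/(18 - 21) ≡ 22/26 mod 29. 26⁻¹ ≡ 19 (mod 29), so λ ≡ 12.
  x = λ² - 21 - 18 = 144 - 39 ≡ 18; y = λ·(21 - 18) - 10 ≡ 26. → (18, 26)
6P: (18, 26) + (18, 3): same x and y₁ ≡ -y₂, so the sum is ∞.
6P = ∞, so the order is 6.

6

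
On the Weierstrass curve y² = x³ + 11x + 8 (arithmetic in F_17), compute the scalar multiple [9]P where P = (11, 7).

(3, 0)

Double-and-add on 9 = (1001)₂. Start with P = (11, 7) for the leading 1-bit.
double: tangent at (11, 7): λ = (3·11² + 11)/(2·7) ≡ 0/14. 14⁻¹ ≡ 11 (mod 17) since 14·11 = 154 ≡ 1, so λ ≡ 0·11 ≡ 0.
  x = λ² - 11 - 11 = 0 - 22 ≡ 12; y = λ·(11 - 12) - 7 ≡ 10. → (12, 10)
double: tangent at (12, 10): λ = (3·12² + 11)/(2·10) ≡ 1/3. 3⁻¹ ≡ 6 (mod 17), so λ ≡ 1·6 ≡ 6.
  x = λ² - 12 - 12 = 36 - 24 ≡ 12; y = λ·(12 - 12) - 10 ≡ 7. → (12, 7)
double: tangent at (12, 7): λ = (3·12² + 11)/(2·7) ≡ 1/14. 14⁻¹ ≡ 11 (mod 17), so λ ≡ 1·11 ≡ 11.
  x = λ² - 12 - 12 = 121 - 24 ≡ 12; y = λ·(12 - 12) - 7 ≡ 10. → (12, 10)
add P: (12, 10) + (11, 7). λ = (7 - 10)/(11 - 12) ≡ 14/16 mod 17. 16⁻¹ ≡ 16 (mod 17) since 16·16 = 256 ≡ 1, so λ ≡ 3.
  x = λ² - 12 - 11 = 9 - 23 ≡ 3; y = λ·(12 - 3) - 10 ≡ 0. → (3, 0)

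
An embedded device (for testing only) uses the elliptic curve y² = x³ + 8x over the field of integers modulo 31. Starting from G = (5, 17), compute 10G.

Repeated addition: build up to 10G.
2G: tangent at (5, 17): λ = (3·5² + 8)/(2·17) ≡ 21/3. 3⁻¹ ≡ 21 (mod 31), so λ ≡ 21·21 ≡ 7.
  x = λ² - 5 - 5 = 49 - 10 ≡ 8; y = λ·(5 - 8) - 17 ≡ 24. → (8, 24)
3G: (8, 24) + (5, 17). λ = (17 - 24)/(5 - 8) ≡ 24/28 mod 31. 28⁻¹ ≡ 10 (mod 31), so λ ≡ 23.
  x = λ² - 8 - 5 = 529 - 13 ≡ 20; y = λ·(8 - 20) - 24 ≡ 10. → (20, 10)
4G: (20, 10) + (5, 17). λ = (17 - 10)/(5 - 20) ≡ 7/16 mod 31. 16⁻¹ ≡ 2 (mod 31), so λ ≡ 14.
  x = λ² - 20 - 5 = 196 - 25 ≡ 16; y = λ·(20 - 16) - 10 ≡ 15. → (16, 15)
5G: (16, 15) + (5, 17). λ = (17 - 15)/(5 - 16) ≡ 2/20 mod 31. 20⁻¹ ≡ 14 (mod 31), so λ ≡ 28.
  x = λ² - 16 - 5 = 784 - 21 ≡ 19; y = λ·(16 - 19) - 15 ≡ 25. → (19, 25)
6G: (19, 25) + (5, 17). λ = (17 - 25)/(5 - 19) ≡ 23/17 mod 31. 17⁻¹ ≡ 11 (mod 31) since 17·11 = 187 ≡ 1, so λ ≡ 5.
  x = λ² - 19 - 5 = 25 - 24 ≡ 1; y = λ·(19 - 1) - 25 ≡ 3. → (1, 3)
7G: (1, 3) + (5, 17). λ = (17 - 3)/(5 - 1) ≡ 14/4 mod 31. 4⁻¹ ≡ 8 (mod 31) since 4·8 = 32 ≡ 1, so λ ≡ 19.
  x = λ² - 1 - 5 = 361 - 6 ≡ 14; y = λ·(1 - 14) - 3 ≡ 29. → (14, 29)
8G: (14, 29) + (5, 17). λ = (17 - 29)/(5 - 14) ≡ 19/22 mod 31. 22⁻¹ ≡ 24 (mod 31), so λ ≡ 22.
  x = λ² - 14 - 5 = 484 - 19 ≡ 0; y = λ·(14 - 0) - 29 ≡ 0. → (0, 0)
9G: (0, 0) + (5, 17). λ = (17 - 0)/(5 - 0) ≡ 17/5 mod 31. 5⁻¹ ≡ 25 (mod 31), so λ ≡ 22.
  x = λ² - 0 - 5 = 484 - 5 ≡ 14; y = λ·(0 - 14) - 0 ≡ 2. → (14, 2)
10G: (14, 2) + (5, 17). λ = (17 - 2)/(5 - 14) ≡ 15/22 mod 31. 22⁻¹ ≡ 24 (mod 31), so λ ≡ 19.
  x = λ² - 14 - 5 = 361 - 19 ≡ 1; y = λ·(14 - 1) - 2 ≡ 28. → (1, 28)

(1, 28)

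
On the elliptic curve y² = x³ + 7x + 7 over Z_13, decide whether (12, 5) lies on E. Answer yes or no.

yes

y² = 5² ≡ 12; x³ + 7x + 7 = 1819 ≡ 12 (mod 13). 12 = 12.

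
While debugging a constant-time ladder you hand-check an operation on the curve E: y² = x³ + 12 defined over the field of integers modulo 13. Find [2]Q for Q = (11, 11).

(0, 8)

tangent at (11, 11): λ = (3·11² + 0)/(2·11) ≡ 12/9. 9⁻¹ ≡ 3 (mod 13), so λ ≡ 12·3 ≡ 10.
  x = λ² - 11 - 11 = 100 - 22 ≡ 0; y = λ·(11 - 0) - 11 ≡ 8. → (0, 8)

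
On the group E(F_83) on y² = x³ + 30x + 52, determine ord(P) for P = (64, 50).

2P: tangent at (64, 50): λ = (3·64² + 30)/(2·50) ≡ 34/17. 17⁻¹ ≡ 44 (mod 83), so λ ≡ 34·44 ≡ 2.
  x = λ² - 64 - 64 = 4 - 128 ≡ 42; y = λ·(64 - 42) - 50 ≡ 77. → (42, 77)
3P: (42, 77) + (64, 50). λ = (50 - 77)/(64 - 42) ≡ 56/22 mod 83. 22⁻¹ ≡ 34 (mod 83) since 22·34 = 748 ≡ 1, so λ ≡ 78.
  x = λ² - 42 - 64 = 6084 - 106 ≡ 2; y = λ·(42 - 2) - 77 ≡ 55. → (2, 55)
4P: (2, 55) + (64, 50). λ = (50 - 55)/(64 - 2) ≡ 78/62 mod 83. 62⁻¹ ≡ 79 (mod 83) since 62·79 = 4898 ≡ 1, so λ ≡ 20.
  x = λ² - 2 - 64 = 400 - 66 ≡ 2; y = λ·(2 - 2) - 55 ≡ 28. → (2, 28)
5P: (2, 28) + (64, 50). λ = (50 - 28)/(64 - 2) ≡ 22/62 mod 83. 62⁻¹ ≡ 79 (mod 83), so λ ≡ 78.
  x = λ² - 2 - 64 = 6084 - 66 ≡ 42; y = λ·(2 - 42) - 28 ≡ 6. → (42, 6)
6P: (42, 6) + (64, 50). λ = (50 - 6)/(64 - 42) ≡ 44/22 mod 83. 22⁻¹ ≡ 34 (mod 83) since 22·34 = 748 ≡ 1, so λ ≡ 2.
  x = λ² - 42 - 64 = 4 - 106 ≡ 64; y = λ·(42 - 64) - 6 ≡ 33. → (64, 33)
7P: (64, 33) + (64, 50): same x and y₁ ≡ -y₂, so the sum is the point at infinity.
7P = the point at infinity, so the order is 7.

7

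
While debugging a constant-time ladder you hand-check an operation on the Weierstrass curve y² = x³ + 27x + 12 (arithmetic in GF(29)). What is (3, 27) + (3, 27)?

(24, 10)

tangent at (3, 27): λ = (3·3² + 27)/(2·27) ≡ 25/25. 25⁻¹ ≡ 7 (mod 29) since 25·7 = 175 ≡ 1, so λ ≡ 25·7 ≡ 1.
  x = λ² - 3 - 3 = 1 - 6 ≡ 24; y = λ·(3 - 24) - 27 ≡ 10. → (24, 10)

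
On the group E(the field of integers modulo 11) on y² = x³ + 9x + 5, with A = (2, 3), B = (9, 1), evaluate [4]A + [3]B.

First 4A:
Repeated addition: build up to 4A.
2A: tangent at (2, 3): λ = (3·2² + 9)/(2·3) ≡ 10/6. 6⁻¹ ≡ 2 (mod 11), so λ ≡ 10·2 ≡ 9.
  x = λ² - 2 - 2 = 81 - 4 ≡ 0; y = λ·(2 - 0) - 3 ≡ 4. → (0, 4)
3A: (0, 4) + (2, 3). λ = (3 - 4)/(2 - 0) ≡ 10/2 mod 11. 2⁻¹ ≡ 6 (mod 11), so λ ≡ 5.
  x = λ² - 0 - 2 = 25 - 2 ≡ 1; y = λ·(0 - 1) - 4 ≡ 2. → (1, 2)
4A: (1, 2) + (2, 3). λ = (3 - 2)/(2 - 1) ≡ 1/1 mod 11. 1⁻¹ ≡ 1 (mod 11), so λ ≡ 1.
  x = λ² - 1 - 2 = 1 - 3 ≡ 9; y = λ·(1 - 9) - 2 ≡ 1. → (9, 1)
4A = (9, 1).
Next 3B:
Repeated addition: build up to 3B.
2B: tangent at (9, 1): λ = (3·9² + 9)/(2·1) ≡ 10/2. 2⁻¹ ≡ 6 (mod 11) since 2·6 = 12 ≡ 1, so λ ≡ 10·6 ≡ 5.
  x = λ² - 9 - 9 = 25 - 18 ≡ 7; y = λ·(9 - 7) - 1 ≡ 9. → (7, 9)
3B: (7, 9) + (9, 1). λ = (1 - 9)/(9 - 7) ≡ 3/2 mod 11. 2⁻¹ ≡ 6 (mod 11) since 2·6 = 12 ≡ 1, so λ ≡ 7.
  x = λ² - 7 - 9 = 49 - 16 ≡ 0; y = λ·(7 - 0) - 9 ≡ 7. → (0, 7)
3B = (0, 7).
Finally 4A + 3B:
(9, 1) + (0, 7). λ = (7 - 1)/(0 - 9) ≡ 6/2 mod 11. 2⁻¹ ≡ 6 (mod 11), so λ ≡ 3.
  x = λ² - 9 - 0 = 9 - 9 ≡ 0; y = λ·(9 - 0) - 1 ≡ 4. → (0, 4)

(0, 4)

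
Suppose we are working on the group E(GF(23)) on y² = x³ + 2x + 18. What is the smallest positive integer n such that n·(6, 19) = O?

2P: tangent at (6, 19): λ = (3·6² + 2)/(2·19) ≡ 18/15. 15⁻¹ ≡ 20 (mod 23) since 15·20 = 300 ≡ 1, so λ ≡ 18·20 ≡ 15.
  x = λ² - 6 - 6 = 225 - 12 ≡ 6; y = λ·(6 - 6) - 19 ≡ 4. → (6, 4)
3P: (6, 4) + (6, 19): same x and y₁ ≡ -y₂, so the sum is O.
3P = O, so the order is 3.

3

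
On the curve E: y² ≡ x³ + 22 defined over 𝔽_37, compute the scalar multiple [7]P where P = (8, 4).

Double-and-add on 7 = (111)₂. Start with P = (8, 4) for the leading 1-bit.
double: tangent at (8, 4): λ = (3·8² + 0)/(2·4) ≡ 7/8. 8⁻¹ ≡ 14 (mod 37), so λ ≡ 7·14 ≡ 24.
  x = λ² - 8 - 8 = 576 - 16 ≡ 5; y = λ·(8 - 5) - 4 ≡ 31. → (5, 31)
add P: (5, 31) + (8, 4). λ = (4 - 31)/(8 - 5) ≡ 10/3 mod 37. 3⁻¹ ≡ 25 (mod 37), so λ ≡ 28.
  x = λ² - 5 - 8 = 784 - 13 ≡ 31; y = λ·(5 - 31) - 31 ≡ 18. → (31, 18)
double: tangent at (31, 18): λ = (3·31² + 0)/(2·18) ≡ 34/36. 36⁻¹ ≡ 36 (mod 37) since 36·36 = 1296 ≡ 1, so λ ≡ 34·36 ≡ 3.
  x = λ² - 31 - 31 = 9 - 62 ≡ 21; y = λ·(31 - 21) - 18 ≡ 12. → (21, 12)
add P: (21, 12) + (8, 4). λ = (4 - 12)/(8 - 21) ≡ 29/24 mod 37. 24⁻¹ ≡ 17 (mod 37), so λ ≡ 12.
  x = λ² - 21 - 8 = 144 - 29 ≡ 4; y = λ·(21 - 4) - 12 ≡ 7. → (4, 7)

(4, 7)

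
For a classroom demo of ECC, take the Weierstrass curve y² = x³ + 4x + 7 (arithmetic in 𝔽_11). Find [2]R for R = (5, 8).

tangent at (5, 8): λ = (3·5² + 4)/(2·8) ≡ 2/5. 5⁻¹ ≡ 9 (mod 11), so λ ≡ 2·9 ≡ 7.
  x = λ² - 5 - 5 = 49 - 10 ≡ 6; y = λ·(5 - 6) - 8 ≡ 7. → (6, 7)

(6, 7)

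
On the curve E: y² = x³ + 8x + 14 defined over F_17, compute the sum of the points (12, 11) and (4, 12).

(12, 11) + (4, 12). λ = (12 - 11)/(4 - 12) ≡ 1/9 mod 17. 9⁻¹ ≡ 2 (mod 17) since 9·2 = 18 ≡ 1, so λ ≡ 2.
  x = λ² - 12 - 4 = 4 - 16 ≡ 5; y = λ·(12 - 5) - 11 ≡ 3. → (5, 3)

(5, 3)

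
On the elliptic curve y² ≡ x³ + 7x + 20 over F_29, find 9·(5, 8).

Write G = (5, 8).
Double-and-add on 9 = (1001)₂. Start with G = (5, 8) for the leading 1-bit.
double: tangent at (5, 8): λ = (3·5² + 7)/(2·8) ≡ 24/16. 16⁻¹ ≡ 20 (mod 29), so λ ≡ 24·20 ≡ 16.
  x = λ² - 5 - 5 = 256 - 10 ≡ 14; y = λ·(5 - 14) - 8 ≡ 22. → (14, 22)
double: tangent at (14, 22): λ = (3·14² + 7)/(2·22) ≡ 15/15. 15⁻¹ ≡ 2 (mod 29), so λ ≡ 15·2 ≡ 1.
  x = λ² - 14 - 14 = 1 - 28 ≡ 2; y = λ·(14 - 2) - 22 ≡ 19. → (2, 19)
double: tangent at (2, 19): λ = (3·2² + 7)/(2·19) ≡ 19/9. 9⁻¹ ≡ 13 (mod 29) since 9·13 = 117 ≡ 1, so λ ≡ 19·13 ≡ 15.
  x = λ² - 2 - 2 = 225 - 4 ≡ 18; y = λ·(2 - 18) - 19 ≡ 2. → (18, 2)
add G: (18, 2) + (5, 8). λ = (8 - 2)/(5 - 18) ≡ 6/16 mod 29. 16⁻¹ ≡ 20 (mod 29), so λ ≡ 4.
  x = λ² - 18 - 5 = 16 - 23 ≡ 22; y = λ·(18 - 22) - 2 ≡ 11. → (22, 11)

(22, 11)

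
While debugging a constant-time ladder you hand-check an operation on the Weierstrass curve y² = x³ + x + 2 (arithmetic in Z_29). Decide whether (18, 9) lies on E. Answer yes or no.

y² = 9² ≡ 23; x³ + 1x + 2 = 5852 ≡ 23 (mod 29). 23 = 23.

yes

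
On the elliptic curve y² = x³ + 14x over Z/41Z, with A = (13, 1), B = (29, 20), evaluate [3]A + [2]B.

First 3A:
Repeated addition: build up to 3A.
2A: tangent at (13, 1): λ = (3·13² + 14)/(2·1) ≡ 29/2. 2⁻¹ ≡ 21 (mod 41), so λ ≡ 29·21 ≡ 35.
  x = λ² - 13 - 13 = 1225 - 26 ≡ 10; y = λ·(13 - 10) - 1 ≡ 22. → (10, 22)
3A: (10, 22) + (13, 1). λ = (1 - 22)/(13 - 10) ≡ 20/3 mod 41. 3⁻¹ ≡ 14 (mod 41), so λ ≡ 34.
  x = λ² - 10 - 13 = 1156 - 23 ≡ 26; y = λ·(10 - 26) - 22 ≡ 8. → (26, 8)
3A = (26, 8).
Next 2B:
Repeated addition: build up to 2B.
2B: tangent at (29, 20): λ = (3·29² + 14)/(2·20) ≡ 36/40. 40⁻¹ ≡ 40 (mod 41), so λ ≡ 36·40 ≡ 5.
  x = λ² - 29 - 29 = 25 - 58 ≡ 8; y = λ·(29 - 8) - 20 ≡ 3. → (8, 3)
2B = (8, 3).
Finally 3A + 2B:
(26, 8) + (8, 3). λ = (3 - 8)/(8 - 26) ≡ 36/23 mod 41. 23⁻¹ ≡ 25 (mod 41) since 23·25 = 575 ≡ 1, so λ ≡ 39.
  x = λ² - 26 - 8 = 1521 - 34 ≡ 11; y = λ·(26 - 11) - 8 ≡ 3. → (11, 3)

(11, 3)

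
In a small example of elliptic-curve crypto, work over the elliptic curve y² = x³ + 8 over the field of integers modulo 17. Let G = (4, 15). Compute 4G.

Repeated addition: build up to 4G.
2G: tangent at (4, 15): λ = (3·4² + 0)/(2·15) ≡ 14/13. 13⁻¹ ≡ 4 (mod 17) since 13·4 = 52 ≡ 1, so λ ≡ 14·4 ≡ 5.
  x = λ² - 4 - 4 = 25 - 8 ≡ 0; y = λ·(4 - 0) - 15 ≡ 5. → (0, 5)
3G: (0, 5) + (4, 15). λ = (15 - 5)/(4 - 0) ≡ 10/4 mod 17. 4⁻¹ ≡ 13 (mod 17) since 4·13 = 52 ≡ 1, so λ ≡ 11.
  x = λ² - 0 - 4 = 121 - 4 ≡ 15; y = λ·(0 - 15) - 5 ≡ 0. → (15, 0)
4G: (15, 0) + (4, 15). λ = (15 - 0)/(4 - 15) ≡ 15/6 mod 17. 6⁻¹ ≡ 3 (mod 17), so λ ≡ 11.
  x = λ² - 15 - 4 = 121 - 19 ≡ 0; y = λ·(15 - 0) - 0 ≡ 12. → (0, 12)

(0, 12)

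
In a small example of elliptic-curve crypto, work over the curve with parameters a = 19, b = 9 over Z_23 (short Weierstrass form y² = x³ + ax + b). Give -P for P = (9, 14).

(9, 9)

-(9, 14) = (9, -14 mod 23) = (9, 9).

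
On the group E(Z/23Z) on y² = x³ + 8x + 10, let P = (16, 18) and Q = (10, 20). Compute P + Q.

(15, 20)

(16, 18) + (10, 20). λ = (20 - 18)/(10 - 16) ≡ 2/17 mod 23. 17⁻¹ ≡ 19 (mod 23), so λ ≡ 15.
  x = λ² - 16 - 10 = 225 - 26 ≡ 15; y = λ·(16 - 15) - 18 ≡ 20. → (15, 20)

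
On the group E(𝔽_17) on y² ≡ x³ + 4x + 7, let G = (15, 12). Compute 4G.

Repeated addition: build up to 4G.
2G: tangent at (15, 12): λ = (3·15² + 4)/(2·12) ≡ 16/7. 7⁻¹ ≡ 5 (mod 17), so λ ≡ 16·5 ≡ 12.
  x = λ² - 15 - 15 = 144 - 30 ≡ 12; y = λ·(15 - 12) - 12 ≡ 7. → (12, 7)
3G: (12, 7) + (15, 12). λ = (12 - 7)/(15 - 12) ≡ 5/3 mod 17. 3⁻¹ ≡ 6 (mod 17), so λ ≡ 13.
  x = λ² - 12 - 15 = 169 - 27 ≡ 6; y = λ·(12 - 6) - 7 ≡ 3. → (6, 3)
4G: (6, 3) + (15, 12). λ = (12 - 3)/(15 - 6) ≡ 9/9 mod 17. 9⁻¹ ≡ 2 (mod 17) since 9·2 = 18 ≡ 1, so λ ≡ 1.
  x = λ² - 6 - 15 = 1 - 21 ≡ 14; y = λ·(6 - 14) - 3 ≡ 6. → (14, 6)

(14, 6)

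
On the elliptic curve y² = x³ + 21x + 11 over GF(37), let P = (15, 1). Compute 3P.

(15, 36)

Repeated addition: build up to 3P.
2P: tangent at (15, 1): λ = (3·15² + 21)/(2·1) ≡ 30/2. 2⁻¹ ≡ 19 (mod 37), so λ ≡ 30·19 ≡ 15.
  x = λ² - 15 - 15 = 225 - 30 ≡ 10; y = λ·(15 - 10) - 1 ≡ 0. → (10, 0)
3P: (10, 0) + (15, 1). λ = (1 - 0)/(15 - 10) ≡ 1/5 mod 37. 5⁻¹ ≡ 15 (mod 37), so λ ≡ 15.
  x = λ² - 10 - 15 = 225 - 25 ≡ 15; y = λ·(10 - 15) - 0 ≡ 36. → (15, 36)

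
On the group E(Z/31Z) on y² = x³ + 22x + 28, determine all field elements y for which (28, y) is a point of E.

x³ + 22x + 28 = 22596 ≡ 28 (mod 31).
Square roots of 28 mod 31: 11 and 20 (since 11² = 121 ≡ 28).

11, 20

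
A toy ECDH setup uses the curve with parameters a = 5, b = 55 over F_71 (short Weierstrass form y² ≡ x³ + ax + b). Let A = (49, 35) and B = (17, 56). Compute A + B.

(49, 35) + (17, 56). λ = (56 - 35)/(17 - 49) ≡ 21/39 mod 71. 39⁻¹ ≡ 51 (mod 71) since 39·51 = 1989 ≡ 1, so λ ≡ 6.
  x = λ² - 49 - 17 = 36 - 66 ≡ 41; y = λ·(49 - 41) - 35 ≡ 13. → (41, 13)

(41, 13)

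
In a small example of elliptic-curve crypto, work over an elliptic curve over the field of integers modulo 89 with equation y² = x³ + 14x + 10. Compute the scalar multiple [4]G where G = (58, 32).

Repeated addition: build up to 4G.
2G: tangent at (58, 32): λ = (3·58² + 14)/(2·32) ≡ 49/64. 64⁻¹ ≡ 32 (mod 89) since 64·32 = 2048 ≡ 1, so λ ≡ 49·32 ≡ 55.
  x = λ² - 58 - 58 = 3025 - 116 ≡ 61; y = λ·(58 - 61) - 32 ≡ 70. → (61, 70)
3G: (61, 70) + (58, 32). λ = (32 - 70)/(58 - 61) ≡ 51/86 mod 89. 86⁻¹ ≡ 59 (mod 89) since 86·59 = 5074 ≡ 1, so λ ≡ 72.
  x = λ² - 61 - 58 = 5184 - 119 ≡ 81; y = λ·(61 - 81) - 70 ≡ 3. → (81, 3)
4G: (81, 3) + (58, 32). λ = (32 - 3)/(58 - 81) ≡ 29/66 mod 89. 66⁻¹ ≡ 58 (mod 89), so λ ≡ 80.
  x = λ² - 81 - 58 = 6400 - 139 ≡ 31; y = λ·(81 - 31) - 3 ≡ 81. → (31, 81)

(31, 81)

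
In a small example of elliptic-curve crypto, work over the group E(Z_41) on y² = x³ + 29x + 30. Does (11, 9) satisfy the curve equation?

yes

y² = 9² ≡ 40; x³ + 29x + 30 = 1680 ≡ 40 (mod 41). 40 = 40.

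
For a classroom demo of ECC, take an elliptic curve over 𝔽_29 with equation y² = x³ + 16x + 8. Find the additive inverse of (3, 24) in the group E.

(3, 5)

-(3, 24) = (3, -24 mod 29) = (3, 5).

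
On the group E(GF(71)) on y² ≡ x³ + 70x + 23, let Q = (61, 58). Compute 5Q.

Repeated addition: build up to 5Q.
2Q: tangent at (61, 58): λ = (3·61² + 70)/(2·58) ≡ 15/45. 45⁻¹ ≡ 30 (mod 71) since 45·30 = 1350 ≡ 1, so λ ≡ 15·30 ≡ 24.
  x = λ² - 61 - 61 = 576 - 122 ≡ 28; y = λ·(61 - 28) - 58 ≡ 24. → (28, 24)
3Q: (28, 24) + (61, 58). λ = (58 - 24)/(61 - 28) ≡ 34/33 mod 71. 33⁻¹ ≡ 28 (mod 71) since 33·28 = 924 ≡ 1, so λ ≡ 29.
  x = λ² - 28 - 61 = 841 - 89 ≡ 42; y = λ·(28 - 42) - 24 ≡ 67. → (42, 67)
4Q: (42, 67) + (61, 58). λ = (58 - 67)/(61 - 42) ≡ 62/19 mod 71. 19⁻¹ ≡ 15 (mod 71) since 19·15 = 285 ≡ 1, so λ ≡ 7.
  x = λ² - 42 - 61 = 49 - 103 ≡ 17; y = λ·(42 - 17) - 67 ≡ 37. → (17, 37)
5Q: (17, 37) + (61, 58). λ = (58 - 37)/(61 - 17) ≡ 21/44 mod 71. 44⁻¹ ≡ 21 (mod 71) since 44·21 = 924 ≡ 1, so λ ≡ 15.
  x = λ² - 17 - 61 = 225 - 78 ≡ 5; y = λ·(17 - 5) - 37 ≡ 1. → (5, 1)

(5, 1)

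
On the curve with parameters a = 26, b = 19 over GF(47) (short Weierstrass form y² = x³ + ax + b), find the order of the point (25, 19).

11

2P: tangent at (25, 19): λ = (3·25² + 26)/(2·19) ≡ 21/38. 38⁻¹ ≡ 26 (mod 47), so λ ≡ 21·26 ≡ 29.
  x = λ² - 25 - 25 = 841 - 50 ≡ 39; y = λ·(25 - 39) - 19 ≡ 45. → (39, 45)
3P: (39, 45) + (25, 19). λ = (19 - 45)/(25 - 39) ≡ 21/33 mod 47. 33⁻¹ ≡ 10 (mod 47), so λ ≡ 22.
  x = λ² - 39 - 25 = 484 - 64 ≡ 44; y = λ·(39 - 44) - 45 ≡ 33. → (44, 33)
4P: (44, 33) + (25, 19). λ = (19 - 33)/(25 - 44) ≡ 33/28 mod 47. 28⁻¹ ≡ 42 (mod 47), so λ ≡ 23.
  x = λ² - 44 - 25 = 529 - 69 ≡ 37; y = λ·(44 - 37) - 33 ≡ 34. → (37, 34)
5P: (37, 34) + (25, 19). λ = (19 - 34)/(25 - 37) ≡ 32/35 mod 47. 35⁻¹ ≡ 43 (mod 47), so λ ≡ 13.
  x = λ² - 37 - 25 = 169 - 62 ≡ 13; y = λ·(37 - 13) - 34 ≡ 43. → (13, 43)
6P: (13, 43) + (25, 19). λ = (19 - 43)/(25 - 13) ≡ 23/12 mod 47. 12⁻¹ ≡ 4 (mod 47) since 12·4 = 48 ≡ 1, so λ ≡ 45.
  x = λ² - 13 - 25 = 2025 - 38 ≡ 13; y = λ·(13 - 13) - 43 ≡ 4. → (13, 4)
7P: (13, 4) + (25, 19). λ = (19 - 4)/(25 - 13) ≡ 15/12 mod 47. 12⁻¹ ≡ 4 (mod 47), so λ ≡ 13.
  x = λ² - 13 - 25 = 169 - 38 ≡ 37; y = λ·(13 - 37) - 4 ≡ 13. → (37, 13)
8P: (37, 13) + (25, 19). λ = (19 - 13)/(25 - 37) ≡ 6/35 mod 47. 35⁻¹ ≡ 43 (mod 47), so λ ≡ 23.
  x = λ² - 37 - 25 = 529 - 62 ≡ 44; y = λ·(37 - 44) - 13 ≡ 14. → (44, 14)
9P: (44, 14) + (25, 19). λ = (19 - 14)/(25 - 44) ≡ 5/28 mod 47. 28⁻¹ ≡ 42 (mod 47), so λ ≡ 22.
  x = λ² - 44 - 25 = 484 - 69 ≡ 39; y = λ·(44 - 39) - 14 ≡ 2. → (39, 2)
10P: (39, 2) + (25, 19). λ = (19 - 2)/(25 - 39) ≡ 17/33 mod 47. 33⁻¹ ≡ 10 (mod 47), so λ ≡ 29.
  x = λ² - 39 - 25 = 841 - 64 ≡ 25; y = λ·(39 - 25) - 2 ≡ 28. → (25, 28)
11P: (25, 28) + (25, 19): same x and y₁ ≡ -y₂, so the sum is ∞.
11P = ∞, so the order is 11.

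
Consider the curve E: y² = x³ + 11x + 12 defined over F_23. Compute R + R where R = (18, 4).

tangent at (18, 4): λ = (3·18² + 11)/(2·4) ≡ 17/8. 8⁻¹ ≡ 3 (mod 23) since 8·3 = 24 ≡ 1, so λ ≡ 17·3 ≡ 5.
  x = λ² - 18 - 18 = 25 - 36 ≡ 12; y = λ·(18 - 12) - 4 ≡ 3. → (12, 3)

(12, 3)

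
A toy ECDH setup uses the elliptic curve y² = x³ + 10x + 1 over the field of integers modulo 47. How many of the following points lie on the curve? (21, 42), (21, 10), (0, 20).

1

(21, 42): 42² ≡ 25, rhs ≡ 25 → on.
(21, 10): 10² ≡ 6, rhs ≡ 25 → off.
(0, 20): 20² ≡ 24, rhs ≡ 1 → off.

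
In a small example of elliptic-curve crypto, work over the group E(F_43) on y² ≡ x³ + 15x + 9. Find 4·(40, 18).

(15, 30)

Write P = (40, 18).
Repeated addition: build up to 4P.
2P: tangent at (40, 18): λ = (3·40² + 15)/(2·18) ≡ 42/36. 36⁻¹ ≡ 6 (mod 43), so λ ≡ 42·6 ≡ 37.
  x = λ² - 40 - 40 = 1369 - 80 ≡ 42; y = λ·(40 - 42) - 18 ≡ 37. → (42, 37)
3P: (42, 37) + (40, 18). λ = (18 - 37)/(40 - 42) ≡ 24/41 mod 43. 41⁻¹ ≡ 21 (mod 43), so λ ≡ 31.
  x = λ² - 42 - 40 = 961 - 82 ≡ 19; y = λ·(42 - 19) - 37 ≡ 31. → (19, 31)
4P: (19, 31) + (40, 18). λ = (18 - 31)/(40 - 19) ≡ 30/21 mod 43. 21⁻¹ ≡ 41 (mod 43), so λ ≡ 26.
  x = λ² - 19 - 40 = 676 - 59 ≡ 15; y = λ·(19 - 15) - 31 ≡ 30. → (15, 30)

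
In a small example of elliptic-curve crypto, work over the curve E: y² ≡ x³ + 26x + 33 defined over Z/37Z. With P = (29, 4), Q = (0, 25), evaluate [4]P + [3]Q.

First 4P:
Double-and-add on 4 = (100)₂. Start with P = (29, 4) for the leading 1-bit.
double: tangent at (29, 4): λ = (3·29² + 26)/(2·4) ≡ 33/8. 8⁻¹ ≡ 14 (mod 37), so λ ≡ 33·14 ≡ 18.
  x = λ² - 29 - 29 = 324 - 58 ≡ 7; y = λ·(29 - 7) - 4 ≡ 22. → (7, 22)
double: tangent at (7, 22): λ = (3·7² + 26)/(2·22) ≡ 25/7. 7⁻¹ ≡ 16 (mod 37) since 7·16 = 112 ≡ 1, so λ ≡ 25·16 ≡ 30.
  x = λ² - 7 - 7 = 900 - 14 ≡ 35; y = λ·(7 - 35) - 22 ≡ 26. → (35, 26)
4P = (35, 26).
Next 3Q:
Repeated addition: build up to 3Q.
2Q: tangent at (0, 25): λ = (3·0² + 26)/(2·25) ≡ 26/13. 13⁻¹ ≡ 20 (mod 37) since 13·20 = 260 ≡ 1, so λ ≡ 26·20 ≡ 2.
  x = λ² - 0 - 0 = 4 - 0 ≡ 4; y = λ·(0 - 4) - 25 ≡ 4. → (4, 4)
3Q: (4, 4) + (0, 25). λ = (25 - 4)/(0 - 4) ≡ 21/33 mod 37. 33⁻¹ ≡ 9 (mod 37) since 33·9 = 297 ≡ 1, so λ ≡ 4.
  x = λ² - 4 - 0 = 16 - 4 ≡ 12; y = λ·(4 - 12) - 4 ≡ 1. → (12, 1)
3Q = (12, 1).
Finally 4P + 3Q:
(35, 26) + (12, 1). λ = (1 - 26)/(12 - 35) ≡ 12/14 mod 37. 14⁻¹ ≡ 8 (mod 37) since 14·8 = 112 ≡ 1, so λ ≡ 22.
  x = λ² - 35 - 12 = 484 - 47 ≡ 30; y = λ·(35 - 30) - 26 ≡ 10. → (30, 10)

(30, 10)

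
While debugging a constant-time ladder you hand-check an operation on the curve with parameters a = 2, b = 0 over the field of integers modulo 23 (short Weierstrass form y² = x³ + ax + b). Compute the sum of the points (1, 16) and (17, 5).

(1, 16) + (17, 5). λ = (5 - 16)/(17 - 1) ≡ 12/16 mod 23. 16⁻¹ ≡ 13 (mod 23) since 16·13 = 208 ≡ 1, so λ ≡ 18.
  x = λ² - 1 - 17 = 324 - 18 ≡ 7; y = λ·(1 - 7) - 16 ≡ 14. → (7, 14)

(7, 14)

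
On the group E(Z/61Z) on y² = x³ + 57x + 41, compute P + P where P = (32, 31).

tangent at (32, 31): λ = (3·32² + 57)/(2·31) ≡ 18/1. 1⁻¹ ≡ 1 (mod 61), so λ ≡ 18·1 ≡ 18.
  x = λ² - 32 - 32 = 324 - 64 ≡ 16; y = λ·(32 - 16) - 31 ≡ 13. → (16, 13)

(16, 13)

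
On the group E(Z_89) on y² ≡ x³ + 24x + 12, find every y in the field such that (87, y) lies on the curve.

32, 57

x³ + 24x + 12 = 660603 ≡ 45 (mod 89).
Square roots of 45 mod 89: 32 and 57 (since 32² = 1024 ≡ 45).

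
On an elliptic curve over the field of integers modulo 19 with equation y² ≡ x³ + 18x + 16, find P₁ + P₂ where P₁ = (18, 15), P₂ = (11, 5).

(6, 13)

(18, 15) + (11, 5). λ = (5 - 15)/(11 - 18) ≡ 9/12 mod 19. 12⁻¹ ≡ 8 (mod 19), so λ ≡ 15.
  x = λ² - 18 - 11 = 225 - 29 ≡ 6; y = λ·(18 - 6) - 15 ≡ 13. → (6, 13)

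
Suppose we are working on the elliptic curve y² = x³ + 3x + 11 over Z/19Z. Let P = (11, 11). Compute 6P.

(3, 3)

Double-and-add on 6 = (110)₂. Start with P = (11, 11) for the leading 1-bit.
double: tangent at (11, 11): λ = (3·11² + 3)/(2·11) ≡ 5/3. 3⁻¹ ≡ 13 (mod 19) since 3·13 = 39 ≡ 1, so λ ≡ 5·13 ≡ 8.
  x = λ² - 11 - 11 = 64 - 22 ≡ 4; y = λ·(11 - 4) - 11 ≡ 7. → (4, 7)
add P: (4, 7) + (11, 11). λ = (11 - 7)/(11 - 4) ≡ 4/7 mod 19. 7⁻¹ ≡ 11 (mod 19), so λ ≡ 6.
  x = λ² - 4 - 11 = 36 - 15 ≡ 2; y = λ·(4 - 2) - 7 ≡ 5. → (2, 5)
double: tangent at (2, 5): λ = (3·2² + 3)/(2·5) ≡ 15/10. 10⁻¹ ≡ 2 (mod 19), so λ ≡ 15·2 ≡ 11.
  x = λ² - 2 - 2 = 121 - 4 ≡ 3; y = λ·(2 - 3) - 5 ≡ 3. → (3, 3)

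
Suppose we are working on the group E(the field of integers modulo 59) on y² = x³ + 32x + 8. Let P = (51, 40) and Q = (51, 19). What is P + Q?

O

The two points share x = 51 and their y-coordinates satisfy 40 + 19 ≡ 0 (mod 59), so they are inverses. Their sum is 𝒪.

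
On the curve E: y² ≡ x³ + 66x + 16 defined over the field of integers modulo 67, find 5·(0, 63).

Write G = (0, 63).
Repeated addition: build up to 5G.
2G: tangent at (0, 63): λ = (3·0² + 66)/(2·63) ≡ 66/59. 59⁻¹ ≡ 25 (mod 67), so λ ≡ 66·25 ≡ 42.
  x = λ² - 0 - 0 = 1764 - 0 ≡ 22; y = λ·(0 - 22) - 63 ≡ 18. → (22, 18)
3G: (22, 18) + (0, 63). λ = (63 - 18)/(0 - 22) ≡ 45/45 mod 67. 45⁻¹ ≡ 3 (mod 67), so λ ≡ 1.
  x = λ² - 22 - 0 = 1 - 22 ≡ 46; y = λ·(22 - 46) - 18 ≡ 25. → (46, 25)
4G: (46, 25) + (0, 63). λ = (63 - 25)/(0 - 46) ≡ 38/21 mod 67. 21⁻¹ ≡ 16 (mod 67) since 21·16 = 336 ≡ 1, so λ ≡ 5.
  x = λ² - 46 - 0 = 25 - 46 ≡ 46; y = λ·(46 - 46) - 25 ≡ 42. → (46, 42)
5G: (46, 42) + (0, 63). λ = (63 - 42)/(0 - 46) ≡ 21/21 mod 67. 21⁻¹ ≡ 16 (mod 67), so λ ≡ 1.
  x = λ² - 46 - 0 = 1 - 46 ≡ 22; y = λ·(46 - 22) - 42 ≡ 49. → (22, 49)

(22, 49)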